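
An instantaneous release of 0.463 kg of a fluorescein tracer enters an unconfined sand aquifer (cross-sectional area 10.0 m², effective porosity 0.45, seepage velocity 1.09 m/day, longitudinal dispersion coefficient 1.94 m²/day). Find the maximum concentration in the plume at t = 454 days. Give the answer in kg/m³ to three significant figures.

The peak of an instantaneous 1D plume sits at x = vt; there the Gaussian factor is 1 and C_max = M/(n_e·A·√(4πDt)), where n_e·A is the pore area the mass is dissolved in.
√(4πDt) = √(4π × 1.94 × 454) = 105.2 m, so C_max = 0.463/(0.45 × 10.0 × 105.2) = 0.000978 kg/m³.

0.000978 kg/m³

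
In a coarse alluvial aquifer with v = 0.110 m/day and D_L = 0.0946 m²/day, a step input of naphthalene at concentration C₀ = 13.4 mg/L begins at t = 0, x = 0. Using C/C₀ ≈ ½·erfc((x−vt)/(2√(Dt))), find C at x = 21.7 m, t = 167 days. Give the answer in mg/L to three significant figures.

3.71 mg/L

For a continuous step input, C/C₀ ≈ ½·erfc((x−vt)/(2√(Dt))).
vt = 0.110 × 167 = 18.37 m and 2√(Dt) = 2√(0.0946 × 167) = 7.949 m.
Argument (x−vt)/(2√(Dt)) = (21.7 − 18.37)/7.949 = 0.4189; ½·erfc(0.4189) = 0.2768.
C = 13.4 × 0.2768 = 3.71 mg/L.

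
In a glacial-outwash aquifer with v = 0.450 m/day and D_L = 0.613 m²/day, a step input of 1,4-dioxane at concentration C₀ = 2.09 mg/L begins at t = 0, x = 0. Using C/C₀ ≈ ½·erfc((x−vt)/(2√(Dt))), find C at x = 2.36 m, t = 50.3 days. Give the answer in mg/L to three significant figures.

2.08 mg/L

For a continuous step input, C/C₀ ≈ ½·erfc((x−vt)/(2√(Dt))).
vt = 0.450 × 50.3 = 22.635 m and 2√(Dt) = 2√(0.613 × 50.3) = 11.11 m.
Argument (x−vt)/(2√(Dt)) = (2.36 − 22.635)/11.11 = -1.825; ½·erfc(-1.825) = 0.9951.
C = 2.09 × 0.9951 = 2.08 mg/L.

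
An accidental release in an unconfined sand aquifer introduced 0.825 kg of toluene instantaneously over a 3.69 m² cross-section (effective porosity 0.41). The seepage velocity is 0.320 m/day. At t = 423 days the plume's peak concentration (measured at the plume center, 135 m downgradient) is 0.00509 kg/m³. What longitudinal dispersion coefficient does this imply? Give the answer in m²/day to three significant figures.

At the plume center C_max = M/(n_e·A·√(4πDt)), so D = M²/(4πt·(n_e·A·C_max)²).
n_e·A·C_max = 0.41 × 3.69 × 0.00509 = 0.007701 kg/m.
D = 0.825²/(4π × 423 × 0.007701²) = 2.16 m²/day.

2.16 m²/day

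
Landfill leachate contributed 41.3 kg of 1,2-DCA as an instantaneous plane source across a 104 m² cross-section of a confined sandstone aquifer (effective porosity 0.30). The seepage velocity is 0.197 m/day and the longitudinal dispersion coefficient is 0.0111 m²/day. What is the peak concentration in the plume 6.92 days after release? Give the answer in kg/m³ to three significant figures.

The peak of an instantaneous 1D plume sits at x = vt; there the Gaussian factor is 1 and C_max = M/(n_e·A·√(4πDt)), where n_e·A is the pore area the mass is dissolved in.
√(4πDt) = √(4π × 0.0111 × 6.92) = 0.9825 m, so C_max = 41.3/(0.30 × 104 × 0.9825) = 1.35 kg/m³.

1.35 kg/m³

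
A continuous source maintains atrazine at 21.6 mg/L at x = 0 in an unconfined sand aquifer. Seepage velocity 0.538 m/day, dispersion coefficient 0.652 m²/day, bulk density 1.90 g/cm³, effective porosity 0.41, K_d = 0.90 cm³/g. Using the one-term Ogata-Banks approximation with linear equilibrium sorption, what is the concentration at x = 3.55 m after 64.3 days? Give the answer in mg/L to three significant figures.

Retardation factor R = 1 + ρ_b·K_d/n = 1 + 1.90 × 0.90/0.41 = 5.171.
Sorption retards both mechanisms: v_R = v/R = 0.1040 m/day, D_R = D/R = 0.1261 m²/day.
v_R·t = 0.1040 × 64.3 = 6.6872 m; 2√(D_R t) = 5.695 m; argument = (3.55 − 6.6872)/5.695 = -0.5509.
C = C₀ × ½·erfc(-0.5509) = 21.6 × 0.7820 = 16.9 mg/L.

16.9 mg/L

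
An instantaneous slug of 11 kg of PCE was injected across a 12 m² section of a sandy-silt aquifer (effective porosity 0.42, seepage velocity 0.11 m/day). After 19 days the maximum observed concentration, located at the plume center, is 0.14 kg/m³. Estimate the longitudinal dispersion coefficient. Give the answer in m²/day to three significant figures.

At the plume center C_max = M/(n_e·A·√(4πDt)), so D = M²/(4πt·(n_e·A·C_max)²).
n_e·A·C_max = 0.42 × 12 × 0.14 = 0.7056 kg/m.
D = 11²/(4π × 19 × 0.7056²) = 1.02 m²/day.

1.02 m²/day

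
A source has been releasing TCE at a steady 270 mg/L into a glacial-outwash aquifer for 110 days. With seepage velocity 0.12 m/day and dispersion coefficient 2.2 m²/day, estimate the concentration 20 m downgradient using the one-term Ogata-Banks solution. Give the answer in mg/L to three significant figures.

For a continuous step input, C/C₀ ≈ ½·erfc((x−vt)/(2√(Dt))).
vt = 0.12 × 110 = 13.2 m and 2√(Dt) = 2√(2.2 × 110) = 31.11 m.
Argument (x−vt)/(2√(Dt)) = (20 − 13.2)/31.11 = 0.2186; ½·erfc(0.2186) = 0.3786.
C = 270 × 0.3786 = 102 mg/L.

102 mg/L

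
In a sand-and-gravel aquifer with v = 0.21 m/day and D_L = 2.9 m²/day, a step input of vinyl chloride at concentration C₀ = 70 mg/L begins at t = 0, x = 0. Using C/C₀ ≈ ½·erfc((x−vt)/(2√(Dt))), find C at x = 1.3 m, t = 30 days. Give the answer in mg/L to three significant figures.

For a continuous step input, C/C₀ ≈ ½·erfc((x−vt)/(2√(Dt))).
vt = 0.21 × 30 = 6.3 m and 2√(Dt) = 2√(2.9 × 30) = 18.65 m.
Argument (x−vt)/(2√(Dt)) = (1.3 − 6.3)/18.65 = -0.2681; ½·erfc(-0.2681) = 0.6477.
C = 70 × 0.6477 = 45.3 mg/L.

45.3 mg/L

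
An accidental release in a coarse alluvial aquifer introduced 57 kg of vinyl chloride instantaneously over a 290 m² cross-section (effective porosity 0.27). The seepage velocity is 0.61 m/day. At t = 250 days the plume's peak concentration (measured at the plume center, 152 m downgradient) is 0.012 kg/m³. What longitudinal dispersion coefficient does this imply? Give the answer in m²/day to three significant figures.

1.17 m²/day

At the plume center C_max = M/(n_e·A·√(4πDt)), so D = M²/(4πt·(n_e·A·C_max)²).
n_e·A·C_max = 0.27 × 290 × 0.012 = 0.9396 kg/m.
D = 57²/(4π × 250 × 0.9396²) = 1.17 m²/day.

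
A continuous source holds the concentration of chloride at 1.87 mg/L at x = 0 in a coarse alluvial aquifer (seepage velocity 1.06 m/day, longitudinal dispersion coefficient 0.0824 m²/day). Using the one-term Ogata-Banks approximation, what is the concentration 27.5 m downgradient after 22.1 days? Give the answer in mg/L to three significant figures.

0.0307 mg/L

For a continuous step input, C/C₀ ≈ ½·erfc((x−vt)/(2√(Dt))).
vt = 1.06 × 22.1 = 23.426 m and 2√(Dt) = 2√(0.0824 × 22.1) = 2.699 m.
Argument (x−vt)/(2√(Dt)) = (27.5 − 23.426)/2.699 = 1.509; ½·erfc(1.509) = 0.01642.
C = 1.87 × 0.01642 = 0.0307 mg/L.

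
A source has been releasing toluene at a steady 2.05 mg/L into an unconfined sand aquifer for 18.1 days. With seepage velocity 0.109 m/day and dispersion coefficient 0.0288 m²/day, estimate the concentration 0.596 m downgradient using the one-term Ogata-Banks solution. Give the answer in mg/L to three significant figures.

1.87 mg/L

For a continuous step input, C/C₀ ≈ ½·erfc((x−vt)/(2√(Dt))).
vt = 0.109 × 18.1 = 1.9729 m and 2√(Dt) = 2√(0.0288 × 18.1) = 1.444 m.
Argument (x−vt)/(2√(Dt)) = (0.596 − 1.9729)/1.444 = -0.9535; ½·erfc(-0.9535) = 0.9112.
C = 2.05 × 0.9112 = 1.87 mg/L.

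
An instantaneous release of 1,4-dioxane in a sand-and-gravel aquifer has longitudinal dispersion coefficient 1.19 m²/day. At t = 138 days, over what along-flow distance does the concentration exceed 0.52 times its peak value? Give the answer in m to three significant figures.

41.5 m

The plume is Gaussian with σ = √(2Dt) = √(2 × 1.19 × 138) = 18.12 m.
C/C_peak = exp(−Δx²/(2σ²)) = 0.52 ⇒ Δx = σ·√(−2 ln 0.52) = 18.12 × 1.144 = 20.73 m.
Width = 2Δx = 41.5 m.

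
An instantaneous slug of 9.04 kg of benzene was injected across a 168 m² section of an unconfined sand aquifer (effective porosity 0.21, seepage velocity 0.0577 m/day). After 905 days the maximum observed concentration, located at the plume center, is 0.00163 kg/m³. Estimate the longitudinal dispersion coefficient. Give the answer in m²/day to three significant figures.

At the plume center C_max = M/(n_e·A·√(4πDt)), so D = M²/(4πt·(n_e·A·C_max)²).
n_e·A·C_max = 0.21 × 168 × 0.00163 = 0.05751 kg/m.
D = 9.04²/(4π × 905 × 0.05751²) = 2.17 m²/day.

2.17 m²/day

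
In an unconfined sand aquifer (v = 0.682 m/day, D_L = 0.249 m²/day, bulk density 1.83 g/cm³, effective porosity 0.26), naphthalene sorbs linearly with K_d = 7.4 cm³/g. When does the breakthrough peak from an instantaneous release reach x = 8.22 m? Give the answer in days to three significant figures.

Retardation factor R = 1 + ρ_b·K_d/n = 1 + 1.83 × 7.4/0.26 = 53.08.
Sorption retards both mechanisms: v_R = v/R = 0.01285 m/day, D_R = D/R = 0.004691 m²/day.
Peak time from v_R²t² + 2D_R t − x² = 0: t = (√(D_R² + v_R²x²) − D_R)/v_R².
√(D_R² + v_R²x²) = √(0.004691² + 0.01285² × 8.22²) = 0.1057; v_R² = 0.0001651.
t = (0.1057 − 0.004691)/0.0001651 = 612 days.

612 days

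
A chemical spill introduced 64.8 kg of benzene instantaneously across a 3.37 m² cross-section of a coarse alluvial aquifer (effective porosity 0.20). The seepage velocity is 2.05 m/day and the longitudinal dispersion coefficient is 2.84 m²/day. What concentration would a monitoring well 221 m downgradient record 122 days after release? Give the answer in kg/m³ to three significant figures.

For an instantaneous plane source, C(x,t) = M/(n_e·A·√(4πDt)) · exp(−(x−vt)²/(4Dt)), with n_e·A the pore (flow) area.
Plume center vt = 2.05 × 122 = 250.1 m, so the well at 221 m is 29.1 m upgradient of the peak.
√(4πDt) = 65.98 m, giving peak height M/(n_e·A·√(4πDt)) = 64.8/(0.20 × 3.37 × 65.98) = 1.457 kg/m³.
(x−vt)²/(4Dt) = (-29.1)²/(4 × 2.84 × 122) = 0.6110; exp(−0.6110) = 0.5428.
C = 1.457 × 0.5428 = 0.791 kg/m³.

0.791 kg/m³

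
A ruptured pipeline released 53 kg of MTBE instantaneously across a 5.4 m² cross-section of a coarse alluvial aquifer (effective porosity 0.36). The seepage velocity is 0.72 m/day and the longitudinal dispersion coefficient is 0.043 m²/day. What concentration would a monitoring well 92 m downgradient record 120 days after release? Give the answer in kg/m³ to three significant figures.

For an instantaneous plane source, C(x,t) = M/(n_e·A·√(4πDt)) · exp(−(x−vt)²/(4Dt)), with n_e·A the pore (flow) area.
Plume center vt = 0.72 × 120 = 86.4 m, so the well at 92 m is 5.6 m downgradient of the peak.
√(4πDt) = 8.052 m, giving peak height M/(n_e·A·√(4πDt)) = 53/(0.36 × 5.4 × 8.052) = 3.386 kg/m³.
(x−vt)²/(4Dt) = (5.6)²/(4 × 0.043 × 120) = 1.519; exp(−1.519) = 0.2189.
C = 3.386 × 0.2189 = 0.741 kg/m³.

0.741 kg/m³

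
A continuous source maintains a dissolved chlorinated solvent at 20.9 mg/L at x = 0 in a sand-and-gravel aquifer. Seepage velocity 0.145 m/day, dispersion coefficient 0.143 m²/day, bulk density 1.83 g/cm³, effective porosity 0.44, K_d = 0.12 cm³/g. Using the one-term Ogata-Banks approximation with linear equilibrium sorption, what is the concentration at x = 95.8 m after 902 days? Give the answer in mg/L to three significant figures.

Retardation factor R = 1 + ρ_b·K_d/n = 1 + 1.83 × 0.12/0.44 = 1.499.
Sorption retards both mechanisms: v_R = v/R = 0.09673 m/day, D_R = D/R = 0.09540 m²/day.
v_R·t = 0.09673 × 902 = 87.25046 m; 2√(D_R t) = 18.55 m; argument = (95.8 − 87.25046)/18.55 = 0.4609.
C = C₀ × ½·erfc(0.4609) = 20.9 × 0.2573 = 5.38 mg/L.

5.38 mg/L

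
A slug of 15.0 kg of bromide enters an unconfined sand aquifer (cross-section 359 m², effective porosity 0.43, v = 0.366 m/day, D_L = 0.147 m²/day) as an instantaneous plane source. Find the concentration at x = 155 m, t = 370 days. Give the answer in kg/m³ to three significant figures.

For an instantaneous plane source, C(x,t) = M/(n_e·A·√(4πDt)) · exp(−(x−vt)²/(4Dt)), with n_e·A the pore (flow) area.
Plume center vt = 0.366 × 370 = 135.42 m, so the well at 155 m is 19.58 m downgradient of the peak.
√(4πDt) = 26.14 m, giving peak height M/(n_e·A·√(4πDt)) = 15.0/(0.43 × 359 × 26.14) = 0.003717 kg/m³.
(x−vt)²/(4Dt) = (19.58)²/(4 × 0.147 × 370) = 1.762; exp(−1.762) = 0.1717.
C = 0.003717 × 0.1717 = 0.000638 kg/m³.

0.000638 kg/m³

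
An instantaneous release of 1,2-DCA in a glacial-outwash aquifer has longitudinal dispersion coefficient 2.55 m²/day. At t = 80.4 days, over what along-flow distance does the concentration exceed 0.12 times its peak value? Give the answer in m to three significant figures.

The plume is Gaussian with σ = √(2Dt) = √(2 × 2.55 × 80.4) = 20.25 m.
C/C_peak = exp(−Δx²/(2σ²)) = 0.12 ⇒ Δx = σ·√(−2 ln 0.12) = 20.25 × 2.059 = 41.69 m.
Width = 2Δx = 83.4 m.

83.4 m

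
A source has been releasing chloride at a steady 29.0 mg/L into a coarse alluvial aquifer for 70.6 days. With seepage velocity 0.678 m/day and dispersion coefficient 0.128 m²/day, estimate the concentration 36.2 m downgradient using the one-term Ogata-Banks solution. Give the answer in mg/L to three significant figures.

For a continuous step input, C/C₀ ≈ ½·erfc((x−vt)/(2√(Dt))).
vt = 0.678 × 70.6 = 47.8668 m and 2√(Dt) = 2√(0.128 × 70.6) = 6.012 m.
Argument (x−vt)/(2√(Dt)) = (36.2 − 47.8668)/6.012 = -1.941; ½·erfc(-1.941) = 0.9970.
C = 29.0 × 0.9970 = 28.9 mg/L.

28.9 mg/L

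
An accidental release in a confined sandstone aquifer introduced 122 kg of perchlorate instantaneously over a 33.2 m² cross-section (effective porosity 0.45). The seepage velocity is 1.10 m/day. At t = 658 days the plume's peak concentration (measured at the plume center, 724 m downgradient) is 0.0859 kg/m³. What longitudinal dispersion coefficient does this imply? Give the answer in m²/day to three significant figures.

At the plume center C_max = M/(n_e·A·√(4πDt)), so D = M²/(4πt·(n_e·A·C_max)²).
n_e·A·C_max = 0.45 × 33.2 × 0.0859 = 1.283 kg/m.
D = 122²/(4π × 658 × 1.283²) = 1.09 m²/day.

1.09 m²/day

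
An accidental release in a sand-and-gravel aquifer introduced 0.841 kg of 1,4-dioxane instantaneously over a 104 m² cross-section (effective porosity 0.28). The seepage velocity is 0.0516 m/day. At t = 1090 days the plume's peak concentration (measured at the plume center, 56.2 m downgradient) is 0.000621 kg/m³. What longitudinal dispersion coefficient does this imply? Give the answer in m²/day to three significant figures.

0.158 m²/day

At the plume center C_max = M/(n_e·A·√(4πDt)), so D = M²/(4πt·(n_e·A·C_max)²).
n_e·A·C_max = 0.28 × 104 × 0.000621 = 0.01808 kg/m.
D = 0.841²/(4π × 1090 × 0.01808²) = 0.158 m²/day.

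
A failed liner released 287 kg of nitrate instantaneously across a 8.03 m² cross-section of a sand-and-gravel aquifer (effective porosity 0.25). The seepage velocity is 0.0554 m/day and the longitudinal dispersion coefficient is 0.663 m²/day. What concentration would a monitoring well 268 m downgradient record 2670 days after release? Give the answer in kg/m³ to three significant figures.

For an instantaneous plane source, C(x,t) = M/(n_e·A·√(4πDt)) · exp(−(x−vt)²/(4Dt)), with n_e·A the pore (flow) area.
Plume center vt = 0.0554 × 2670 = 147.918 m, so the well at 268 m is 120.082 m downgradient of the peak.
√(4πDt) = 149.1 m, giving peak height M/(n_e·A·√(4πDt)) = 287/(0.25 × 8.03 × 149.1) = 0.9588 kg/m³.
(x−vt)²/(4Dt) = (120.082)²/(4 × 0.663 × 2670) = 2.036; exp(−2.036) = 0.1305.
C = 0.9588 × 0.1305 = 0.125 kg/m³.

0.125 kg/m³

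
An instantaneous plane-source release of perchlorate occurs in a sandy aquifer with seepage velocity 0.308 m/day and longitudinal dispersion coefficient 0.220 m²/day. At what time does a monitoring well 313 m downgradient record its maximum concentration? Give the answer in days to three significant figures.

For the 1D instantaneous-source solution, setting ∂C/∂t = 0 at fixed x gives v²t² + 2Dt − x² = 0, so t = (√(D² + v²x²) − D)/v².
√(D² + v²x²) = √(0.220² + 0.308² × 313²) = 96.40; v² = 0.094864.
t = (96.40 − 0.220)/0.094864 = 1010 days (vs. the pure-advection estimate x/v = 1020 d).

1010 days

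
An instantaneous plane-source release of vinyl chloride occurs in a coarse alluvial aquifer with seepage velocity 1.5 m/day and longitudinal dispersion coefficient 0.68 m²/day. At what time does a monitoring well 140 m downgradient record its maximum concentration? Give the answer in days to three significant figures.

93.0 days

For the 1D instantaneous-source solution, setting ∂C/∂t = 0 at fixed x gives v²t² + 2Dt − x² = 0, so t = (√(D² + v²x²) − D)/v².
√(D² + v²x²) = √(0.68² + 1.5² × 140²) = 210.0; v² = 2.25.
t = (210.0 − 0.68)/2.25 = 93.0 days (vs. the pure-advection estimate x/v = 93.3 d).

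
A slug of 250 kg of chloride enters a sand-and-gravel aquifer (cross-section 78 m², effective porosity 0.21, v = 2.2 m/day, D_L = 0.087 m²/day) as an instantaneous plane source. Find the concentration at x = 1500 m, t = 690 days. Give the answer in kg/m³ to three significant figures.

0.144 kg/m³

For an instantaneous plane source, C(x,t) = M/(n_e·A·√(4πDt)) · exp(−(x−vt)²/(4Dt)), with n_e·A the pore (flow) area.
Plume center vt = 2.2 × 690 = 1518 m, so the well at 1500 m is 18 m upgradient of the peak.
√(4πDt) = 27.47 m, giving peak height M/(n_e·A·√(4πDt)) = 250/(0.21 × 78 × 27.47) = 0.5556 kg/m³.
(x−vt)²/(4Dt) = (-18)²/(4 × 0.087 × 690) = 1.349; exp(−1.349) = 0.2595.
C = 0.5556 × 0.2595 = 0.144 kg/m³.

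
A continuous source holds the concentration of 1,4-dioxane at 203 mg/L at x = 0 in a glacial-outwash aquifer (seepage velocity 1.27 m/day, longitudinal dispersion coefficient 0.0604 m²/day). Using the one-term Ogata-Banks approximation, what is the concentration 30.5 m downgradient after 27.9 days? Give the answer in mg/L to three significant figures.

For a continuous step input, C/C₀ ≈ ½·erfc((x−vt)/(2√(Dt))).
vt = 1.27 × 27.9 = 35.433 m and 2√(Dt) = 2√(0.0604 × 27.9) = 2.596 m.
Argument (x−vt)/(2√(Dt)) = (30.5 − 35.433)/2.596 = -1.900; ½·erfc(-1.900) = 0.9964.
C = 203 × 0.9964 = 202 mg/L.

202 mg/L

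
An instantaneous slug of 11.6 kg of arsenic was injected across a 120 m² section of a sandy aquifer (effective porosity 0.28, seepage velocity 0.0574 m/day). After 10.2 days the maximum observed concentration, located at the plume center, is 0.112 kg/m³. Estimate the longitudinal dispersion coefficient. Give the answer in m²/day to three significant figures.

At the plume center C_max = M/(n_e·A·√(4πDt)), so D = M²/(4πt·(n_e·A·C_max)²).
n_e·A·C_max = 0.28 × 120 × 0.112 = 3.763 kg/m.
D = 11.6²/(4π × 10.2 × 3.763²) = 0.0741 m²/day.

0.0741 m²/day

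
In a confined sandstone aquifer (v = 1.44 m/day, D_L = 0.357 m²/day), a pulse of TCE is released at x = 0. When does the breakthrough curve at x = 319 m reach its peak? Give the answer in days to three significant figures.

221 days

For the 1D instantaneous-source solution, setting ∂C/∂t = 0 at fixed x gives v²t² + 2Dt − x² = 0, so t = (√(D² + v²x²) − D)/v².
√(D² + v²x²) = √(0.357² + 1.44² × 319²) = 459.4; v² = 2.0736.
t = (459.4 − 0.357)/2.0736 = 221 days (vs. the pure-advection estimate x/v = 222 d).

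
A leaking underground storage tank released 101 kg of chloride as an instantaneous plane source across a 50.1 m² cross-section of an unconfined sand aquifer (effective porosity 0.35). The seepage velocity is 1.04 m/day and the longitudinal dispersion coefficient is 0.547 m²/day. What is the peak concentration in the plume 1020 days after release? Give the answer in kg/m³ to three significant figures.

0.0688 kg/m³

The peak of an instantaneous 1D plume sits at x = vt; there the Gaussian factor is 1 and C_max = M/(n_e·A·√(4πDt)), where n_e·A is the pore area the mass is dissolved in.
√(4πDt) = √(4π × 0.547 × 1020) = 83.73 m, so C_max = 101/(0.35 × 50.1 × 83.73) = 0.0688 kg/m³.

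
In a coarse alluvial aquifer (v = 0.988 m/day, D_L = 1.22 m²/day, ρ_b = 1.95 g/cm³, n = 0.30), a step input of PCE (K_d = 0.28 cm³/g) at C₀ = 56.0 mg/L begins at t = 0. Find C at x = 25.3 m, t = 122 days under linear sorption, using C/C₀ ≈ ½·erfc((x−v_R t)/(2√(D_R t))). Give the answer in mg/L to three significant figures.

Retardation factor R = 1 + ρ_b·K_d/n = 1 + 1.95 × 0.28/0.30 = 2.820.
Sorption retards both mechanisms: v_R = v/R = 0.3504 m/day, D_R = D/R = 0.4326 m²/day.
v_R·t = 0.3504 × 122 = 42.7488 m; 2√(D_R t) = 14.53 m; argument = (25.3 − 42.7488)/14.53 = -1.201.
C = C₀ × ½·erfc(-1.201) = 56.0 × 0.9553 = 53.5 mg/L.

53.5 mg/L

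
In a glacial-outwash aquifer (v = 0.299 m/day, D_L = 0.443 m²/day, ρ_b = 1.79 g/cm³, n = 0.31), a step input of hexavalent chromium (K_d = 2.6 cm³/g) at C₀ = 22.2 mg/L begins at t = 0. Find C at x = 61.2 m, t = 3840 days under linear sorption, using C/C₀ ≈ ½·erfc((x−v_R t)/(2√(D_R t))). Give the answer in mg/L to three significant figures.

Retardation factor R = 1 + ρ_b·K_d/n = 1 + 1.79 × 2.6/0.31 = 16.01.
Sorption retards both mechanisms: v_R = v/R = 0.01868 m/day, D_R = D/R = 0.02767 m²/day.
v_R·t = 0.01868 × 3840 = 71.7312 m; 2√(D_R t) = 20.62 m; argument = (61.2 − 71.7312)/20.62 = -0.5107.
C = C₀ × ½·erfc(-0.5107) = 22.2 × 0.7649 = 17.0 mg/L.

17.0 mg/L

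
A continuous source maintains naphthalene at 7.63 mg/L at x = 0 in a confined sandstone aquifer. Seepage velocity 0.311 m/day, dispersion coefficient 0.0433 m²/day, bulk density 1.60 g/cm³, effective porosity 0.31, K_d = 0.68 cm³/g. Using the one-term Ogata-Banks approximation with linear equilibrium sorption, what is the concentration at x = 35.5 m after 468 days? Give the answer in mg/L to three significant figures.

1.08 mg/L

Retardation factor R = 1 + ρ_b·K_d/n = 1 + 1.60 × 0.68/0.31 = 4.510.
Sorption retards both mechanisms: v_R = v/R = 0.06896 m/day, D_R = D/R = 0.009601 m²/day.
v_R·t = 0.06896 × 468 = 32.27328 m; 2√(D_R t) = 4.239 m; argument = (35.5 − 32.27328)/4.239 = 0.7612.
C = C₀ × ½·erfc(0.7612) = 7.63 × 0.1409 = 1.08 mg/L.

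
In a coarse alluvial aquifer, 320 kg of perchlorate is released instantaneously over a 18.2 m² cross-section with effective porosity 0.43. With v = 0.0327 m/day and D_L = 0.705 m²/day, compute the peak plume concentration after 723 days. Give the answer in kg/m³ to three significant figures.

0.511 kg/m³

The peak of an instantaneous 1D plume sits at x = vt; there the Gaussian factor is 1 and C_max = M/(n_e·A·√(4πDt)), where n_e·A is the pore area the mass is dissolved in.
√(4πDt) = √(4π × 0.705 × 723) = 80.03 m, so C_max = 320/(0.43 × 18.2 × 80.03) = 0.511 kg/m³.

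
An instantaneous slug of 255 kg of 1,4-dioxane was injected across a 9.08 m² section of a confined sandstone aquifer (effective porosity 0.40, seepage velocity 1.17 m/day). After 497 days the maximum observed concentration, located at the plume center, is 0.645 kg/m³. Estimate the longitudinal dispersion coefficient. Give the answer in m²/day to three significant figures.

At the plume center C_max = M/(n_e·A·√(4πDt)), so D = M²/(4πt·(n_e·A·C_max)²).
n_e·A·C_max = 0.40 × 9.08 × 0.645 = 2.343 kg/m.
D = 255²/(4π × 497 × 2.343²) = 1.90 m²/day.

1.90 m²/day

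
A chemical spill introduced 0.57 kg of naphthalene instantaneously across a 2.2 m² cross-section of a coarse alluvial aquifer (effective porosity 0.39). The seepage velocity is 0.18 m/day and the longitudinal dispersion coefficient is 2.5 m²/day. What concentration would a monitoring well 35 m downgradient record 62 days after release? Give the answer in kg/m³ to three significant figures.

For an instantaneous plane source, C(x,t) = M/(n_e·A·√(4πDt)) · exp(−(x−vt)²/(4Dt)), with n_e·A the pore (flow) area.
Plume center vt = 0.18 × 62 = 11.16 m, so the well at 35 m is 23.84 m downgradient of the peak.
√(4πDt) = 44.13 m, giving peak height M/(n_e·A·√(4πDt)) = 0.57/(0.39 × 2.2 × 44.13) = 0.01505 kg/m³.
(x−vt)²/(4Dt) = (23.84)²/(4 × 2.5 × 62) = 0.9167; exp(−0.9167) = 0.3998.
C = 0.01505 × 0.3998 = 0.00602 kg/m³.

0.00602 kg/m³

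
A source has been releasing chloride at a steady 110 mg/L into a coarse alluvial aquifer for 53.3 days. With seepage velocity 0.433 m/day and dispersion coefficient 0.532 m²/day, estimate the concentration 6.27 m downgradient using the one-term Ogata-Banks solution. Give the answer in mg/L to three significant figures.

109 mg/L

For a continuous step input, C/C₀ ≈ ½·erfc((x−vt)/(2√(Dt))).
vt = 0.433 × 53.3 = 23.0789 m and 2√(Dt) = 2√(0.532 × 53.3) = 10.65 m.
Argument (x−vt)/(2√(Dt)) = (6.27 − 23.0789)/10.65 = -1.578; ½·erfc(-1.578) = 0.9872.
C = 110 × 0.9872 = 109 mg/L.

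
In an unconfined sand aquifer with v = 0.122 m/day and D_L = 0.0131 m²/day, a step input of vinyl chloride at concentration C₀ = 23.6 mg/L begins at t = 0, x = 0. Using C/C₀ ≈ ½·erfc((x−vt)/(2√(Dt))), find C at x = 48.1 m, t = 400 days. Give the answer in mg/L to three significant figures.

13.8 mg/L

For a continuous step input, C/C₀ ≈ ½·erfc((x−vt)/(2√(Dt))).
vt = 0.122 × 400 = 48.8 m and 2√(Dt) = 2√(0.0131 × 400) = 4.578 m.
Argument (x−vt)/(2√(Dt)) = (48.1 − 48.8)/4.578 = -0.1529; ½·erfc(-0.1529) = 0.5856.
C = 23.6 × 0.5856 = 13.8 mg/L.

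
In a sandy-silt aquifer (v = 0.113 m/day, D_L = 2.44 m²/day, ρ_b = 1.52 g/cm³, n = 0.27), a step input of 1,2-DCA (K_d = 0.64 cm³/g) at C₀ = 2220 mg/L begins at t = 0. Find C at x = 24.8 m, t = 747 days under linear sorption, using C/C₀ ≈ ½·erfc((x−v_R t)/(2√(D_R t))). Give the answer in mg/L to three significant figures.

Retardation factor R = 1 + ρ_b·K_d/n = 1 + 1.52 × 0.64/0.27 = 4.603.
Sorption retards both mechanisms: v_R = v/R = 0.02455 m/day, D_R = D/R = 0.5301 m²/day.
v_R·t = 0.02455 × 747 = 18.33885 m; 2√(D_R t) = 39.80 m; argument = (24.8 − 18.33885)/39.80 = 0.1623.
C = C₀ × ½·erfc(0.1623) = 2220 × 0.4092 = 908 mg/L.

908 mg/L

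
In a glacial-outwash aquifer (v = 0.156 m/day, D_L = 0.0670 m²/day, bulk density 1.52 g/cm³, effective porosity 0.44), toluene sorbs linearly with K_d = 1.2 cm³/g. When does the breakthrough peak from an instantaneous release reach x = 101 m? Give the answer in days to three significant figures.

Retardation factor R = 1 + ρ_b·K_d/n = 1 + 1.52 × 1.2/0.44 = 5.145.
Sorption retards both mechanisms: v_R = v/R = 0.03032 m/day, D_R = D/R = 0.01302 m²/day.
Peak time from v_R²t² + 2D_R t − x² = 0: t = (√(D_R² + v_R²x²) − D_R)/v_R².
√(D_R² + v_R²x²) = √(0.01302² + 0.03032² × 101²) = 3.062; v_R² = 0.0009193.
t = (3.062 − 0.01302)/0.0009193 = 3320 days.

3320 days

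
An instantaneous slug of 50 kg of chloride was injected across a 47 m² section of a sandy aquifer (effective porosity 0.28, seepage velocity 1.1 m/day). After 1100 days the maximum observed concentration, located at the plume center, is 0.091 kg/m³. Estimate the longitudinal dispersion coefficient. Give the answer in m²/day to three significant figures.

0.126 m²/day

At the plume center C_max = M/(n_e·A·√(4πDt)), so D = M²/(4πt·(n_e·A·C_max)²).
n_e·A·C_max = 0.28 × 47 × 0.091 = 1.198 kg/m.
D = 50²/(4π × 1100 × 1.198²) = 0.126 m²/day.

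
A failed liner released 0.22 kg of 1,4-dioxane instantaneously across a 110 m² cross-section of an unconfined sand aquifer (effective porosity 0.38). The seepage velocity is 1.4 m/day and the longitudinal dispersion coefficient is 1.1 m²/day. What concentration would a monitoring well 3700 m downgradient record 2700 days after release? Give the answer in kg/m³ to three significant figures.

1.59e-05 kg/m³

For an instantaneous plane source, C(x,t) = M/(n_e·A·√(4πDt)) · exp(−(x−vt)²/(4Dt)), with n_e·A the pore (flow) area.
Plume center vt = 1.4 × 2700 = 3780 m, so the well at 3700 m is 80 m upgradient of the peak.
√(4πDt) = 193.2 m, giving peak height M/(n_e·A·√(4πDt)) = 0.22/(0.38 × 110 × 193.2) = 2.724e-05 kg/m³.
(x−vt)²/(4Dt) = (-80)²/(4 × 1.1 × 2700) = 0.5387; exp(−0.5387) = 0.5835.
C = 2.724e-05 × 0.5835 = 1.59e-05 kg/m³.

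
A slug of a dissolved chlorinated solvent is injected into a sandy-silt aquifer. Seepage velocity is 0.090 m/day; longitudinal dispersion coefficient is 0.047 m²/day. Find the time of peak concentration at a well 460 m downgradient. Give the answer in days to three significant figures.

For the 1D instantaneous-source solution, setting ∂C/∂t = 0 at fixed x gives v²t² + 2Dt − x² = 0, so t = (√(D² + v²x²) − D)/v².
√(D² + v²x²) = √(0.047² + 0.090² × 460²) = 41.40; v² = 0.0081.
t = (41.40 − 0.047)/0.0081 = 5110 days (vs. the pure-advection estimate x/v = 5110 d).

5110 days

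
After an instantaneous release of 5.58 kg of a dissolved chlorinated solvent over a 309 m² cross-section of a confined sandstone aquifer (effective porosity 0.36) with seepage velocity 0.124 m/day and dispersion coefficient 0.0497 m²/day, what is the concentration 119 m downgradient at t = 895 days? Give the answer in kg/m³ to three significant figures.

For an instantaneous plane source, C(x,t) = M/(n_e·A·√(4πDt)) · exp(−(x−vt)²/(4Dt)), with n_e·A the pore (flow) area.
Plume center vt = 0.124 × 895 = 110.98 m, so the well at 119 m is 8.02 m downgradient of the peak.
√(4πDt) = 23.64 m, giving peak height M/(n_e·A·√(4πDt)) = 5.58/(0.36 × 309 × 23.64) = 0.002122 kg/m³.
(x−vt)²/(4Dt) = (8.02)²/(4 × 0.0497 × 895) = 0.3615; exp(−0.3615) = 0.6966.
C = 0.002122 × 0.6966 = 0.00148 kg/m³.

0.00148 kg/m³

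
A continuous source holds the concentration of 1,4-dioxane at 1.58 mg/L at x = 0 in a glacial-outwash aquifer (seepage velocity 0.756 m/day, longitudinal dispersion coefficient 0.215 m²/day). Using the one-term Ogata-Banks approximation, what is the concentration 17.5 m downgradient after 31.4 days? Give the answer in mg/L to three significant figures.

1.51 mg/L

For a continuous step input, C/C₀ ≈ ½·erfc((x−vt)/(2√(Dt))).
vt = 0.756 × 31.4 = 23.7384 m and 2√(Dt) = 2√(0.215 × 31.4) = 5.197 m.
Argument (x−vt)/(2√(Dt)) = (17.5 − 23.7384)/5.197 = -1.200; ½·erfc(-1.200) = 0.9552.
C = 1.58 × 0.9552 = 1.51 mg/L.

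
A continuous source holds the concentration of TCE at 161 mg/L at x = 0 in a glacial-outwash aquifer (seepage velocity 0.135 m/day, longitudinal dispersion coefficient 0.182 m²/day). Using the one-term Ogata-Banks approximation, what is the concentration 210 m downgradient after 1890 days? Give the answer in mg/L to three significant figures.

For a continuous step input, C/C₀ ≈ ½·erfc((x−vt)/(2√(Dt))).
vt = 0.135 × 1890 = 255.15 m and 2√(Dt) = 2√(0.182 × 1890) = 37.09 m.
Argument (x−vt)/(2√(Dt)) = (210 − 255.15)/37.09 = -1.217; ½·erfc(-1.217) = 0.9574.
C = 161 × 0.9574 = 154 mg/L.

154 mg/L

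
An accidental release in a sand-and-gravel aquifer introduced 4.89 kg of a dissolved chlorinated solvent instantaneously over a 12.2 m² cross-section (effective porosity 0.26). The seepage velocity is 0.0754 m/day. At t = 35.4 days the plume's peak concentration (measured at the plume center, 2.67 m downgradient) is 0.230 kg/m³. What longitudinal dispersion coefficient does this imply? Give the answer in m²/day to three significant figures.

At the plume center C_max = M/(n_e·A·√(4πDt)), so D = M²/(4πt·(n_e·A·C_max)²).
n_e·A·C_max = 0.26 × 12.2 × 0.230 = 0.7296 kg/m.
D = 4.89²/(4π × 35.4 × 0.7296²) = 0.101 m²/day.

0.101 m²/day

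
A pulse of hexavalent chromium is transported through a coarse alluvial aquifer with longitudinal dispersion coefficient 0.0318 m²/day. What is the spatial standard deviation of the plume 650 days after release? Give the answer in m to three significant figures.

6.43 m

Dispersive spreading gives a Gaussian with σ² = 2Dt; advection only shifts the center.
σ = √(2 × 0.0318 × 650) = 6.43 m.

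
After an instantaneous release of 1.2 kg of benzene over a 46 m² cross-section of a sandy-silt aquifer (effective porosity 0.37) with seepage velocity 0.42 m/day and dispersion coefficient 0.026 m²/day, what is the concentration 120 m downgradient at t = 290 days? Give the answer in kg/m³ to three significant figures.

0.00651 kg/m³

For an instantaneous plane source, C(x,t) = M/(n_e·A·√(4πDt)) · exp(−(x−vt)²/(4Dt)), with n_e·A the pore (flow) area.
Plume center vt = 0.42 × 290 = 121.8 m, so the well at 120 m is 1.8 m upgradient of the peak.
√(4πDt) = 9.734 m, giving peak height M/(n_e·A·√(4πDt)) = 1.2/(0.37 × 46 × 9.734) = 0.007243 kg/m³.
(x−vt)²/(4Dt) = (-1.8)²/(4 × 0.026 × 290) = 0.1074; exp(−0.1074) = 0.8982.
C = 0.007243 × 0.8982 = 0.00651 kg/m³.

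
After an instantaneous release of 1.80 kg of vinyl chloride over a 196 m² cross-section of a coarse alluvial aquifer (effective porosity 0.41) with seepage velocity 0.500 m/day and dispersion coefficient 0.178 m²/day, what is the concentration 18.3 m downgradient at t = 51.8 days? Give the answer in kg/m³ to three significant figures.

For an instantaneous plane source, C(x,t) = M/(n_e·A·√(4πDt)) · exp(−(x−vt)²/(4Dt)), with n_e·A the pore (flow) area.
Plume center vt = 0.500 × 51.8 = 25.9 m, so the well at 18.3 m is 7.6 m upgradient of the peak.
√(4πDt) = 10.76 m, giving peak height M/(n_e·A·√(4πDt)) = 1.80/(0.41 × 196 × 10.76) = 0.002082 kg/m³.
(x−vt)²/(4Dt) = (-7.6)²/(4 × 0.178 × 51.8) = 1.566; exp(−1.566) = 0.2089.
C = 0.002082 × 0.2089 = 0.000435 kg/m³.

0.000435 kg/m³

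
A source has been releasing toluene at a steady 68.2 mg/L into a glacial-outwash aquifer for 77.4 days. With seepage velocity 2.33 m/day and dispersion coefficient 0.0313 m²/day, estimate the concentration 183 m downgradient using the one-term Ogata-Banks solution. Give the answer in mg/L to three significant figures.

7.75 mg/L

For a continuous step input, C/C₀ ≈ ½·erfc((x−vt)/(2√(Dt))).
vt = 2.33 × 77.4 = 180.342 m and 2√(Dt) = 2√(0.0313 × 77.4) = 3.113 m.
Argument (x−vt)/(2√(Dt)) = (183 − 180.342)/3.113 = 0.8538; ½·erfc(0.8538) = 0.1136.
C = 68.2 × 0.1136 = 7.75 mg/L.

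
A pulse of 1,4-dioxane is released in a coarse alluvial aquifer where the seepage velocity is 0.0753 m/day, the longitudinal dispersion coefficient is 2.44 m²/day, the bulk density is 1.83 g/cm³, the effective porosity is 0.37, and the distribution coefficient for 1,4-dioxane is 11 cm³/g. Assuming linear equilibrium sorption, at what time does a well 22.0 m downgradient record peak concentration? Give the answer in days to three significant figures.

Retardation factor R = 1 + ρ_b·K_d/n = 1 + 1.83 × 11/0.37 = 55.41.
Sorption retards both mechanisms: v_R = v/R = 0.001359 m/day, D_R = D/R = 0.04404 m²/day.
Peak time from v_R²t² + 2D_R t − x² = 0: t = (√(D_R² + v_R²x²) − D_R)/v_R².
√(D_R² + v_R²x²) = √(0.04404² + 0.001359² × 22.0²) = 0.05323; v_R² = 1.847e-06.
t = (0.05323 − 0.04404)/1.847e-06 = 4980 days.

4980 days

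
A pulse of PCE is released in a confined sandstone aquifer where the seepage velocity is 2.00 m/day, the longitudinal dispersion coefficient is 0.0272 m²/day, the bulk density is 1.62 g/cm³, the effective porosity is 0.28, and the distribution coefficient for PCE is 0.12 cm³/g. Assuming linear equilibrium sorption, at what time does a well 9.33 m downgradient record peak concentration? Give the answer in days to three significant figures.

Retardation factor R = 1 + ρ_b·K_d/n = 1 + 1.62 × 0.12/0.28 = 1.694.
Sorption retards both mechanisms: v_R = v/R = 1.181 m/day, D_R = D/R = 0.01606 m²/day.
Peak time from v_R²t² + 2D_R t − x² = 0: t = (√(D_R² + v_R²x²) − D_R)/v_R².
√(D_R² + v_R²x²) = √(0.01606² + 1.181² × 9.33²) = 11.02; v_R² = 1.395.
t = (11.02 − 0.01606)/1.395 = 7.89 days.

7.89 days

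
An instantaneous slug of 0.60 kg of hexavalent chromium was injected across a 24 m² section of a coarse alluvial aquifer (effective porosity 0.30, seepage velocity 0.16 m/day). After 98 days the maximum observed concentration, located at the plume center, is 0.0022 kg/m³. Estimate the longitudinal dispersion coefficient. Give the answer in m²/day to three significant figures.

At the plume center C_max = M/(n_e·A·√(4πDt)), so D = M²/(4πt·(n_e·A·C_max)²).
n_e·A·C_max = 0.30 × 24 × 0.0022 = 0.01584 kg/m.
D = 0.60²/(4π × 98 × 0.01584²) = 1.17 m²/day.

1.17 m²/day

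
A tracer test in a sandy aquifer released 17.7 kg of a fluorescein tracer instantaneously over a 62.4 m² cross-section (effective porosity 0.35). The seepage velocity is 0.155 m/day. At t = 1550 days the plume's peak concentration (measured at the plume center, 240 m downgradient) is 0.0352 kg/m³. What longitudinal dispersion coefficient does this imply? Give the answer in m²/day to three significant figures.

0.0272 m²/day

At the plume center C_max = M/(n_e·A·√(4πDt)), so D = M²/(4πt·(n_e·A·C_max)²).
n_e·A·C_max = 0.35 × 62.4 × 0.0352 = 0.7688 kg/m.
D = 17.7²/(4π × 1550 × 0.7688²) = 0.0272 m²/day.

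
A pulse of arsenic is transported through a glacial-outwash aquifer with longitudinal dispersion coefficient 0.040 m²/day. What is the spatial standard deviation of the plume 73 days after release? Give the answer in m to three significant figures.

Dispersive spreading gives a Gaussian with σ² = 2Dt; advection only shifts the center.
σ = √(2 × 0.040 × 73) = 2.42 m.

2.42 m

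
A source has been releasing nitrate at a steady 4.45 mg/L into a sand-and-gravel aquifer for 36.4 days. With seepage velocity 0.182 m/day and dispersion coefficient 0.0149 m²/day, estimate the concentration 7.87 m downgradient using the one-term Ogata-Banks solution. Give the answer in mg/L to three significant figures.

For a continuous step input, C/C₀ ≈ ½·erfc((x−vt)/(2√(Dt))).
vt = 0.182 × 36.4 = 6.6248 m and 2√(Dt) = 2√(0.0149 × 36.4) = 1.473 m.
Argument (x−vt)/(2√(Dt)) = (7.87 − 6.6248)/1.473 = 0.8453; ½·erfc(0.8453) = 0.1160.
C = 4.45 × 0.1160 = 0.516 mg/L.

0.516 mg/L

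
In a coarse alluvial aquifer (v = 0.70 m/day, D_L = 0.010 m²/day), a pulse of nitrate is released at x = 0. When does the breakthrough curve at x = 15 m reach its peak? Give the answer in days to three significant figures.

For the 1D instantaneous-source solution, setting ∂C/∂t = 0 at fixed x gives v²t² + 2Dt − x² = 0, so t = (√(D² + v²x²) − D)/v².
√(D² + v²x²) = √(0.010² + 0.70² × 15²) = 10.50; v² = 0.49.
t = (10.50 − 0.010)/0.49 = 21.4 days (vs. the pure-advection estimate x/v = 21.4 d).

21.4 days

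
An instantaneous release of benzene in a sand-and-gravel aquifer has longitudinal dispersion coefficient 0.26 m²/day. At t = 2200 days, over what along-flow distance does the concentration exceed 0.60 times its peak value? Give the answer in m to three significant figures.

The plume is Gaussian with σ = √(2Dt) = √(2 × 0.26 × 2200) = 33.82 m.
C/C_peak = exp(−Δx²/(2σ²)) = 0.60 ⇒ Δx = σ·√(−2 ln 0.60) = 33.82 × 1.011 = 34.19 m.
Width = 2Δx = 68.4 m.

68.4 m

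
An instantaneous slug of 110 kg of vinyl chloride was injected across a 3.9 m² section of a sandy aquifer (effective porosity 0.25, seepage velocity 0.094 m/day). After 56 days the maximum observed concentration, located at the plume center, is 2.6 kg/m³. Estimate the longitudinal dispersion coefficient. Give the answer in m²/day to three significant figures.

2.68 m²/day

At the plume center C_max = M/(n_e·A·√(4πDt)), so D = M²/(4πt·(n_e·A·C_max)²).
n_e·A·C_max = 0.25 × 3.9 × 2.6 = 2.535 kg/m.
D = 110²/(4π × 56 × 2.535²) = 2.68 m²/day.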